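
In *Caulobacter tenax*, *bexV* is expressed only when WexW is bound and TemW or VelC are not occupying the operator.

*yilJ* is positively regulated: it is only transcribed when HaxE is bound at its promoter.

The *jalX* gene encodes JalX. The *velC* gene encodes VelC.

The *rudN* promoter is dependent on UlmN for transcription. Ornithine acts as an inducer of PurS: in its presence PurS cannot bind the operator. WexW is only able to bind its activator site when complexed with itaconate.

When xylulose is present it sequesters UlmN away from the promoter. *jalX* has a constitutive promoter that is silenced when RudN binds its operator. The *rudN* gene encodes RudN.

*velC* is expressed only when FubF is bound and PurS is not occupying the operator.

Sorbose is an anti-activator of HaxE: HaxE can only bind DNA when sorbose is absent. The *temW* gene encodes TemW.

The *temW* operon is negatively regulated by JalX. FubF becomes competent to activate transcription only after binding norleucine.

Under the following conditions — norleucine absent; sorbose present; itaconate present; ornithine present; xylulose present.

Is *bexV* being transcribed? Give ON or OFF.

ON

Itaconate is present, so WexW is active.
Xylulose is present, so UlmN is inactive.
Required activator UlmN is absent, so *rudN* is not transcribed.
So RudN is not produced.
With no repressor bound, *jalX* is transcribed.
So JalX is produced and active.
With repressor JalX bound, *temW* is not transcribed.
So TemW is not produced.
Ornithine is present, so PurS is inactive.
Norleucine is absent, so FubF is inactive.
Required activator FubF is absent, so *velC* is not transcribed.
So VelC is not produced.
No repressor is bound and WexW is active, so *bexV* is transcribed.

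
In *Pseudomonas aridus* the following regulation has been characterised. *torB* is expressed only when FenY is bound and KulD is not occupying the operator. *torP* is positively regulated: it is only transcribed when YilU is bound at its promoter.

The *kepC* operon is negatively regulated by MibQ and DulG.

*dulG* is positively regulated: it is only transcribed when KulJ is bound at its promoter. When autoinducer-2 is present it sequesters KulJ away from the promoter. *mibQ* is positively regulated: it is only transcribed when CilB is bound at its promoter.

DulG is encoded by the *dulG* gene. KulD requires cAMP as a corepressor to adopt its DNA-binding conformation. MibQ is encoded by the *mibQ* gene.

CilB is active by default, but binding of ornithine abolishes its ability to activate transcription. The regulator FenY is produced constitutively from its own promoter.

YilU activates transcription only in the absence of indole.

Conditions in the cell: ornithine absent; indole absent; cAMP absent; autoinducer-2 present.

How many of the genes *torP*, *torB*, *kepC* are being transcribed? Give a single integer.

2

Indole is absent, so YilU is active.
No repressor is bound and YilU is active, so *torP* is transcribed.
→ *torP* is ON.
cAMP is absent, so KulD is inactive.
FenY is produced constitutively and is active.
No repressor is bound and FenY is active, so *torB* is transcribed.
→ *torB* is ON.
Ornithine is absent, so CilB is active.
No repressor is bound and CilB is active, so *mibQ* is transcribed.
So MibQ is produced and active.
Autoinducer-2 is present, so KulJ is inactive.
Required activator KulJ is absent, so *dulG* is not transcribed.
So DulG is not produced.
With repressor MibQ bound, *kepC* is not transcribed.
→ *kepC* is OFF.
2 of the 3 genes are transcribed.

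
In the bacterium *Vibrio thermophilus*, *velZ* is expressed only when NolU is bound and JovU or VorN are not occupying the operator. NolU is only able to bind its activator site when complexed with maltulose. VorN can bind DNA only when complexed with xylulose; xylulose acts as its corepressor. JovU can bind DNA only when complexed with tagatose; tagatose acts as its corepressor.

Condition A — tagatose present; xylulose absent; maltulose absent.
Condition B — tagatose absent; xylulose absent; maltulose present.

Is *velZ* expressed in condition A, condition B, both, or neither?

Condition A:
Tagatose is present, so JovU is active.
Xylulose is absent, so VorN is inactive.
Maltulose is absent, so NolU is inactive.
With repressor JovU bound, *velZ* is not transcribed.
→ *velZ* is OFF in A.
Condition B:
Tagatose is absent, so JovU is inactive.
Xylulose is absent, so VorN is inactive.
Maltulose is present, so NolU is active.
No repressor is bound and NolU is active, so *velZ* is transcribed.
→ *velZ* is ON in B.

B only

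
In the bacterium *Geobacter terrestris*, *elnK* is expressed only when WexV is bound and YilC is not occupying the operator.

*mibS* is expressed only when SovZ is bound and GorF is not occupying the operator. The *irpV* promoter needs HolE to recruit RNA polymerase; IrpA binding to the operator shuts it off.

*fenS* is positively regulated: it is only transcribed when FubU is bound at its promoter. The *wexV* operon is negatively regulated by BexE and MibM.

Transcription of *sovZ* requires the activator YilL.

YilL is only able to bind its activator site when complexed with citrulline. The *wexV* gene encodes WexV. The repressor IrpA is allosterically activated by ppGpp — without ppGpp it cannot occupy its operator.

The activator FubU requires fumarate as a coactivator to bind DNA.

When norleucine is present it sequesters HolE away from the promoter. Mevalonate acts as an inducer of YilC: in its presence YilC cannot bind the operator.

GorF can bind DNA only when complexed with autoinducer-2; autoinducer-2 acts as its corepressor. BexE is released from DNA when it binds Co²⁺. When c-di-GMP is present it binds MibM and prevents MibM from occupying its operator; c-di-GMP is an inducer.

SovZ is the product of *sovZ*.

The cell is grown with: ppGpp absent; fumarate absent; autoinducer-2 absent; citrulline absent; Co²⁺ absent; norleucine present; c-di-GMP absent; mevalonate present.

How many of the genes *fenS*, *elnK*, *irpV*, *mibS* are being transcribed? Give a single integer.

0

Fumarate is absent, so FubU is inactive.
Required activator FubU is absent, so *fenS* is not transcribed.
→ *fenS* is OFF.
Co²⁺ is absent, so BexE is active.
c-di-GMP is absent, so MibM is active.
With repressor BexE bound, *wexV* is not transcribed.
So WexV is not produced.
Mevalonate is present, so YilC is inactive.
Required activator WexV is absent, so *elnK* is not transcribed.
→ *elnK* is OFF.
Norleucine is present, so HolE is inactive.
ppGpp is absent, so IrpA is inactive.
Required activator HolE is absent, so *irpV* is not transcribed.
→ *irpV* is OFF.
Autoinducer-2 is absent, so GorF is inactive.
Citrulline is absent, so YilL is inactive.
Required activator YilL is absent, so *sovZ* is not transcribed.
So SovZ is not produced.
Required activator SovZ is absent, so *mibS* is not transcribed.
→ *mibS* is OFF.
0 of the 4 genes are transcribed.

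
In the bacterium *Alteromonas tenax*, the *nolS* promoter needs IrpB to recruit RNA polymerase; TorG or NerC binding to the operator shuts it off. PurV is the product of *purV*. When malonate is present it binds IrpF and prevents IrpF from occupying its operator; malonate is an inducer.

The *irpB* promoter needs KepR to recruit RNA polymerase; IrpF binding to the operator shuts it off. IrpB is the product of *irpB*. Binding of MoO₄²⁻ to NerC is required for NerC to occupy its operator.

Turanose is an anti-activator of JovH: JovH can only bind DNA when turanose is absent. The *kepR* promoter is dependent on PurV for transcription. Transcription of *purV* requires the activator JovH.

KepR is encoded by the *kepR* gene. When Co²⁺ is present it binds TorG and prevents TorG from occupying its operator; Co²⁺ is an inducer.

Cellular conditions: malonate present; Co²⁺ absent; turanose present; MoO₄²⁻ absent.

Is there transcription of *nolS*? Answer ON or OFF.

OFF

Co²⁺ is absent, so TorG is active.
MoO₄²⁻ is absent, so NerC is inactive.
Turanose is present, so JovH is inactive.
Required activator JovH is absent, so *purV* is not transcribed.
So PurV is not produced.
Required activator PurV is absent, so *kepR* is not transcribed.
So KepR is not produced.
Malonate is present, so IrpF is inactive.
Required activator KepR is absent, so *irpB* is not transcribed.
So IrpB is not produced.
With repressor TorG bound, *nolS* is not transcribed.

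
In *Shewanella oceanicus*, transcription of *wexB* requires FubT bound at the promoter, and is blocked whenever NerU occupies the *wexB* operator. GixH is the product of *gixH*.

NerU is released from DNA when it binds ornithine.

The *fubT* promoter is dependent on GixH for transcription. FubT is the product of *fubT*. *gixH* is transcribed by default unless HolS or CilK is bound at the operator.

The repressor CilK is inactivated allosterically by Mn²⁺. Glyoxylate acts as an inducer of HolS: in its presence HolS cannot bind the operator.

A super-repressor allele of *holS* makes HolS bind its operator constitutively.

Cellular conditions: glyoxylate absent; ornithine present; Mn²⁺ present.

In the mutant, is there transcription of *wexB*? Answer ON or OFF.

OFF

Ornithine is present, so NerU is inactive.
HolS is constitutively active in this strain.
Mn²⁺ is present, so CilK is inactive.
With repressor HolS bound, *gixH* is not transcribed.
So GixH is not produced.
Required activator GixH is absent, so *fubT* is not transcribed.
So FubT is not produced.
Required activator FubT is absent, so *wexB* is not transcribed.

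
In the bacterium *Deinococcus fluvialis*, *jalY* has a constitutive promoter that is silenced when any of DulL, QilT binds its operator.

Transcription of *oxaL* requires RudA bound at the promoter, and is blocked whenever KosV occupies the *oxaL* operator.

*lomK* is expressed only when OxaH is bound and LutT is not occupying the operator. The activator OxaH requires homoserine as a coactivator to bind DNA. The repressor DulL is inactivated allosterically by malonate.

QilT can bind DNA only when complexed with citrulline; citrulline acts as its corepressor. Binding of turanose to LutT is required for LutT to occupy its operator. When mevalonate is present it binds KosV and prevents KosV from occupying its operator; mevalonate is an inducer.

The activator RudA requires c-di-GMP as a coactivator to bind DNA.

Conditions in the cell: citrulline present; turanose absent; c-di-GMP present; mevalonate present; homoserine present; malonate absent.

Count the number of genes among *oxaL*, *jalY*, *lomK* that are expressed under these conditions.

Mevalonate is present, so KosV is inactive.
c-di-GMP is present, so RudA is active.
No repressor is bound and RudA is active, so *oxaL* is transcribed.
→ *oxaL* is ON.
Malonate is absent, so DulL is active.
Citrulline is present, so QilT is active.
With repressor DulL bound, *jalY* is not transcribed.
→ *jalY* is OFF.
Homoserine is present, so OxaH is active.
Turanose is absent, so LutT is inactive.
No repressor is bound and OxaH is active, so *lomK* is transcribed.
→ *lomK* is ON.
2 of the 3 genes are transcribed.

2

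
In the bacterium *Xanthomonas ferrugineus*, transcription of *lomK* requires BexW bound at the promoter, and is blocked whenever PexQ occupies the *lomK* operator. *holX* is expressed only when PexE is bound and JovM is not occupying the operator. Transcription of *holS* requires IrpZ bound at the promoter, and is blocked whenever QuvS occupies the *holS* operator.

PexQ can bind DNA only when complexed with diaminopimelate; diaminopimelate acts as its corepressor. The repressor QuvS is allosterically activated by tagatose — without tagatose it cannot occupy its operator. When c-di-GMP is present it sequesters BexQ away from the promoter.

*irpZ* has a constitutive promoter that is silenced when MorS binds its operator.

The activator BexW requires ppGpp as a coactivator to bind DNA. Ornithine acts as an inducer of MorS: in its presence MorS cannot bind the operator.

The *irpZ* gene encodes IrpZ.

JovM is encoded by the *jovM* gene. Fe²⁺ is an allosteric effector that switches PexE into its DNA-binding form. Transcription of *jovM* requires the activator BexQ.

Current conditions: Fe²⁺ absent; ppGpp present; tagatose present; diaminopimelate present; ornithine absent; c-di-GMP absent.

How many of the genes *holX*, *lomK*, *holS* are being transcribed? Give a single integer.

0

Fe²⁺ is absent, so PexE is inactive.
c-di-GMP is absent, so BexQ is active.
No repressor is bound and BexQ is active, so *jovM* is transcribed.
So JovM is produced and active.
With repressor JovM bound, *holX* is not transcribed.
→ *holX* is OFF.
ppGpp is present, so BexW is active.
Diaminopimelate is present, so PexQ is active.
With repressor PexQ bound, *lomK* is not transcribed.
→ *lomK* is OFF.
Ornithine is absent, so MorS is active.
With repressor MorS bound, *irpZ* is not transcribed.
So IrpZ is not produced.
Tagatose is present, so QuvS is active.
With repressor QuvS bound, *holS* is not transcribed.
→ *holS* is OFF.
0 of the 3 genes are transcribed.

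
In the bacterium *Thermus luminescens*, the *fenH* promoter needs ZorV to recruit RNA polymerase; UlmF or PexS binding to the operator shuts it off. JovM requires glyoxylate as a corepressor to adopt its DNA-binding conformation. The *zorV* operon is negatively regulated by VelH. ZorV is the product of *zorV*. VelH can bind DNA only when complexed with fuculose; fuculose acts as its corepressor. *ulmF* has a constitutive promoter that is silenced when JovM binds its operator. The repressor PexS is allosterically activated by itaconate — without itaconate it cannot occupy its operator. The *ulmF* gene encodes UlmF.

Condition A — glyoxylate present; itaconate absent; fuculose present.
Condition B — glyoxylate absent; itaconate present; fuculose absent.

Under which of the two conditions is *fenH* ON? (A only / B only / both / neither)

neither

Condition A:
Glyoxylate is present, so JovM is active.
With repressor JovM bound, *ulmF* is not transcribed.
So UlmF is not produced.
Itaconate is absent, so PexS is inactive.
Fuculose is present, so VelH is active.
With repressor VelH bound, *zorV* is not transcribed.
So ZorV is not produced.
Required activator ZorV is absent, so *fenH* is not transcribed.
→ *fenH* is OFF in A.
Condition B:
Glyoxylate is absent, so JovM is inactive.
With no repressor bound, *ulmF* is transcribed.
So UlmF is produced and active.
Itaconate is present, so PexS is active.
Fuculose is absent, so VelH is inactive.
With no repressor bound, *zorV* is transcribed.
So ZorV is produced and active.
With repressor UlmF bound, *fenH* is not transcribed.
→ *fenH* is OFF in B.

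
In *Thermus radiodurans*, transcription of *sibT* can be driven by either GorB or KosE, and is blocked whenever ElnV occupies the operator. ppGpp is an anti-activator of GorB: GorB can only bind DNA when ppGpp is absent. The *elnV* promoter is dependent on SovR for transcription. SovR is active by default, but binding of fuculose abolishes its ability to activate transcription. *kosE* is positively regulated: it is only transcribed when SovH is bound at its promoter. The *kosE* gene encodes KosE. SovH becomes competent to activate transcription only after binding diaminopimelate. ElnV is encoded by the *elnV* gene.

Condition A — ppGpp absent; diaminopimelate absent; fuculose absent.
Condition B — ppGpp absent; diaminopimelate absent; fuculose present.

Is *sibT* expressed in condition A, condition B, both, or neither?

B only

Condition A:
ppGpp is absent, so GorB is active.
Diaminopimelate is absent, so SovH is inactive.
Required activator SovH is absent, so *kosE* is not transcribed.
So KosE is not produced.
Fuculose is absent, so SovR is active.
No repressor is bound and SovR is active, so *elnV* is transcribed.
So ElnV is produced and active.
With repressor ElnV bound, *sibT* is not transcribed.
→ *sibT* is OFF in A.
Condition B:
ppGpp is absent, so GorB is active.
Diaminopimelate is absent, so SovH is inactive.
Required activator SovH is absent, so *kosE* is not transcribed.
So KosE is not produced.
Fuculose is present, so SovR is inactive.
Required activator SovR is absent, so *elnV* is not transcribed.
So ElnV is not produced.
Activator GorB is present, so *sibT* is transcribed.
→ *sibT* is ON in B.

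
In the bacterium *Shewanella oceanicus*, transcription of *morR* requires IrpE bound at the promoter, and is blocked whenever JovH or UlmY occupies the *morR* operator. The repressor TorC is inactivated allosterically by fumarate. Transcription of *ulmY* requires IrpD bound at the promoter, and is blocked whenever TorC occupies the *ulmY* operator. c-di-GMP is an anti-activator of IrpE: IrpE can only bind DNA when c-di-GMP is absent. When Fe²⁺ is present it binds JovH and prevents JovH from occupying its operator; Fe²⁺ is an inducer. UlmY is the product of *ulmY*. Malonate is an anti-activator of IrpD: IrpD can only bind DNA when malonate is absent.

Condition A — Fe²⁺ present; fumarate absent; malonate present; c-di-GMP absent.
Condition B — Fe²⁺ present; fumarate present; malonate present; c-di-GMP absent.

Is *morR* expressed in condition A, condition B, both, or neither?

Condition A:
Fe²⁺ is present, so JovH is inactive.
Fumarate is absent, so TorC is active.
Malonate is present, so IrpD is inactive.
With repressor TorC bound, *ulmY* is not transcribed.
So UlmY is not produced.
c-di-GMP is absent, so IrpE is active.
No repressor is bound and IrpE is active, so *morR* is transcribed.
→ *morR* is ON in A.
Condition B:
Fe²⁺ is present, so JovH is inactive.
Fumarate is present, so TorC is inactive.
Malonate is present, so IrpD is inactive.
Required activator IrpD is absent, so *ulmY* is not transcribed.
So UlmY is not produced.
c-di-GMP is absent, so IrpE is active.
No repressor is bound and IrpE is active, so *morR* is transcribed.
→ *morR* is ON in B.

both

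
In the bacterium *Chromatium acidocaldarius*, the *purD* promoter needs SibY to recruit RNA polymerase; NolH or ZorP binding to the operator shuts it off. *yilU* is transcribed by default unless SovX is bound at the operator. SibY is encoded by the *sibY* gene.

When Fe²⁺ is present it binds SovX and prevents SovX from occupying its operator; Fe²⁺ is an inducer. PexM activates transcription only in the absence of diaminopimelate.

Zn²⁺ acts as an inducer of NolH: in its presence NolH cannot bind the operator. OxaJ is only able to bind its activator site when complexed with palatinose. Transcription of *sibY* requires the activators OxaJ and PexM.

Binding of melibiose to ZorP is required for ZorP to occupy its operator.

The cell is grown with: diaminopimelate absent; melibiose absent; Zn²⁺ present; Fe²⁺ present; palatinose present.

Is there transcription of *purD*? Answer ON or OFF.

Zn²⁺ is present, so NolH is inactive.
Melibiose is absent, so ZorP is inactive.
Palatinose is present, so OxaJ is active.
Diaminopimelate is absent, so PexM is active.
No repressor is bound and OxaJ and PexM are active, so *sibY* is transcribed.
So SibY is produced and active.
No repressor is bound and SibY is active, so *purD* is transcribed.

ON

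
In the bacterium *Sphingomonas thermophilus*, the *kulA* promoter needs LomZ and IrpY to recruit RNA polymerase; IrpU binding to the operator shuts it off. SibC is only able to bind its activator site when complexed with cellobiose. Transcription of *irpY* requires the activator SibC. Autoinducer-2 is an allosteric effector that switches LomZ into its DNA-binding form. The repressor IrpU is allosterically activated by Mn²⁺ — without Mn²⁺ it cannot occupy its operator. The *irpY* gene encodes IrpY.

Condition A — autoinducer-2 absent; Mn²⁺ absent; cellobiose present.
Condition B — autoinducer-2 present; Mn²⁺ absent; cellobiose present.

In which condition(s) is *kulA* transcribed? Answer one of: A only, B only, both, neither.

Condition A:
Autoinducer-2 is absent, so LomZ is inactive.
Mn²⁺ is absent, so IrpU is inactive.
Cellobiose is present, so SibC is active.
No repressor is bound and SibC is active, so *irpY* is transcribed.
So IrpY is produced and active.
Required activator LomZ is absent, so *kulA* is not transcribed.
→ *kulA* is OFF in A.
Condition B:
Autoinducer-2 is present, so LomZ is active.
Mn²⁺ is absent, so IrpU is inactive.
Cellobiose is present, so SibC is active.
No repressor is bound and SibC is active, so *irpY* is transcribed.
So IrpY is produced and active.
No repressor is bound and LomZ and IrpY are active, so *kulA* is transcribed.
→ *kulA* is ON in B.

B only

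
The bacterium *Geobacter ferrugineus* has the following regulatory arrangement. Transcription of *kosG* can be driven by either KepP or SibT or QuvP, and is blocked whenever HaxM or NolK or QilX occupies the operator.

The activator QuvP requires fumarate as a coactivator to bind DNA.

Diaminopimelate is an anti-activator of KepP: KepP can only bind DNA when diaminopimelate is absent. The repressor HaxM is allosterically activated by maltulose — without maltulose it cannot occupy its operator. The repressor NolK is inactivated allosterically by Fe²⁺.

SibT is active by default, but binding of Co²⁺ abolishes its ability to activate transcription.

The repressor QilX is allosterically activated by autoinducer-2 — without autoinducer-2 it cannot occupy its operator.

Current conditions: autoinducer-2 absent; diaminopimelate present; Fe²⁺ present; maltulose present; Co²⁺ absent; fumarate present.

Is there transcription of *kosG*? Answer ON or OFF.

OFF

Diaminopimelate is present, so KepP is inactive.
Co²⁺ is absent, so SibT is active.
Maltulose is present, so HaxM is active.
Fe²⁺ is present, so NolK is inactive.
Autoinducer-2 is absent, so QilX is inactive.
Fumarate is present, so QuvP is active.
With repressor HaxM bound, *kosG* is not transcribed.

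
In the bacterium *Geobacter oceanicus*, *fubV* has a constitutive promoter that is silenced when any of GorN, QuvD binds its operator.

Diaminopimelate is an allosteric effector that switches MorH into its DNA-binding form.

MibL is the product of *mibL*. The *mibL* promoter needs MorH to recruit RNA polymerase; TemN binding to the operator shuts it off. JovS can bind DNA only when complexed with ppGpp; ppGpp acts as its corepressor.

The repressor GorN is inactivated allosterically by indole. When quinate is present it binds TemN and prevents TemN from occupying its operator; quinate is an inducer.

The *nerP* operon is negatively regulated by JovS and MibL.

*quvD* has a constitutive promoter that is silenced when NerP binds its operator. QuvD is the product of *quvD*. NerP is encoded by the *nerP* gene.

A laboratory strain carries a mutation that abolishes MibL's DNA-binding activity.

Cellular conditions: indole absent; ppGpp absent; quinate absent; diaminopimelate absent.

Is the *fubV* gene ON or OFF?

OFF

Indole is absent, so GorN is active.
ppGpp is absent, so JovS is inactive.
MibL is non-functional in this strain, so it has no effect.
With no repressor bound, *nerP* is transcribed.
So NerP is produced and active.
With repressor NerP bound, *quvD* is not transcribed.
So QuvD is not produced.
With repressor GorN bound, *fubV* is not transcribed.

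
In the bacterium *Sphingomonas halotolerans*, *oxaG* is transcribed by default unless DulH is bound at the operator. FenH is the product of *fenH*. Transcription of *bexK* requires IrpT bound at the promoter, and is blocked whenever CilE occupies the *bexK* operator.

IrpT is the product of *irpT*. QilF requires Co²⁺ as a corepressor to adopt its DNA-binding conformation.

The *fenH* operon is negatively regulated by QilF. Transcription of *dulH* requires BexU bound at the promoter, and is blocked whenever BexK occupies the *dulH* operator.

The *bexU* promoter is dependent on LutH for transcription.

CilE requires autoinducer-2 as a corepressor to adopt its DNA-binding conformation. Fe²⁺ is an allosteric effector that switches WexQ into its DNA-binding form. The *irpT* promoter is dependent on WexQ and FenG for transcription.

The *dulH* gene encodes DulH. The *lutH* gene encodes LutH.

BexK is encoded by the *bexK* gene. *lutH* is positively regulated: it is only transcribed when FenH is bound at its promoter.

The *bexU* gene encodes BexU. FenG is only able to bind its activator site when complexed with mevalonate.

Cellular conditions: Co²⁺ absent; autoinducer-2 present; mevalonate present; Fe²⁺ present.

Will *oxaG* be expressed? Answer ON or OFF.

OFF

Co²⁺ is absent, so QilF is inactive.
With no repressor bound, *fenH* is transcribed.
So FenH is produced and active.
No repressor is bound and FenH is active, so *lutH* is transcribed.
So LutH is produced and active.
No repressor is bound and LutH is active, so *bexU* is transcribed.
So BexU is produced and active.
Fe²⁺ is present, so WexQ is active.
Mevalonate is present, so FenG is active.
No repressor is bound and WexQ and FenG are active, so *irpT* is transcribed.
So IrpT is produced and active.
Autoinducer-2 is present, so CilE is active.
With repressor CilE bound, *bexK* is not transcribed.
So BexK is not produced.
No repressor is bound and BexU is active, so *dulH* is transcribed.
So DulH is produced and active.
With repressor DulH bound, *oxaG* is not transcribed.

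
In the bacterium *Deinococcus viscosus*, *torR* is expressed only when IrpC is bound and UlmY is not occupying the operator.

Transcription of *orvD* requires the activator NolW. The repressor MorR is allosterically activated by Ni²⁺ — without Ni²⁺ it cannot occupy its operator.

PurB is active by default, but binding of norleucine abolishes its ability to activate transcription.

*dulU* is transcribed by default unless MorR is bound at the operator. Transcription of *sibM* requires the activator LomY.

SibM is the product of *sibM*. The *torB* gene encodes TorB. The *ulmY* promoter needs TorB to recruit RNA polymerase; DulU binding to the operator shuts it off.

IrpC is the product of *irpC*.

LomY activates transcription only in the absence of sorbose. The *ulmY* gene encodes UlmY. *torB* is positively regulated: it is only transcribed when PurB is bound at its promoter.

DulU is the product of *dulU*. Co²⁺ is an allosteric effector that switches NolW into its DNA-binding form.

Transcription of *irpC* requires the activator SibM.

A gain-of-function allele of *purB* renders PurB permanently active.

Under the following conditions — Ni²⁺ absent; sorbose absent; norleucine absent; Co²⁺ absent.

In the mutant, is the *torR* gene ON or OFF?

PurB is constitutively active in this strain.
No repressor is bound and PurB is active, so *torB* is transcribed.
So TorB is produced and active.
Ni²⁺ is absent, so MorR is inactive.
With no repressor bound, *dulU* is transcribed.
So DulU is produced and active.
With repressor DulU bound, *ulmY* is not transcribed.
So UlmY is not produced.
Sorbose is absent, so LomY is active.
No repressor is bound and LomY is active, so *sibM* is transcribed.
So SibM is produced and active.
No repressor is bound and SibM is active, so *irpC* is transcribed.
So IrpC is produced and active.
No repressor is bound and IrpC is active, so *torR* is transcribed.

ON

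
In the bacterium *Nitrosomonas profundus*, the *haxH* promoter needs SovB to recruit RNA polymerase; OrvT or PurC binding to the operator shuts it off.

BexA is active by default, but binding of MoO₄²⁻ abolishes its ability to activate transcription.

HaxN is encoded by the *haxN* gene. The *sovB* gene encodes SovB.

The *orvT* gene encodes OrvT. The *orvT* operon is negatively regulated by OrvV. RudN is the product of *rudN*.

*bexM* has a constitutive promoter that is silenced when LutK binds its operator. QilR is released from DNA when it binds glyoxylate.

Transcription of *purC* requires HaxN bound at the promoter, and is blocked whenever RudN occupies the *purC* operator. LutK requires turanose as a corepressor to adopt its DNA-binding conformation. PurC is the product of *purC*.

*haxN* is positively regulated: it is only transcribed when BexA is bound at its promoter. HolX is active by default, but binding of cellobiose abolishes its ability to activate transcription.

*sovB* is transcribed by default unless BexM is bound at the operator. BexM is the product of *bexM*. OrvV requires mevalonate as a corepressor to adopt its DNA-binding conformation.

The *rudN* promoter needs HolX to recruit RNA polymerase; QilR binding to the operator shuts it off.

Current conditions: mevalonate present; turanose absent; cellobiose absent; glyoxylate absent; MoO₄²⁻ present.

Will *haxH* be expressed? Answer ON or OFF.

Mevalonate is present, so OrvV is active.
With repressor OrvV bound, *orvT* is not transcribed.
So OrvT is not produced.
Turanose is absent, so LutK is inactive.
With no repressor bound, *bexM* is transcribed.
So BexM is produced and active.
With repressor BexM bound, *sovB* is not transcribed.
So SovB is not produced.
MoO₄²⁻ is present, so BexA is inactive.
Required activator BexA is absent, so *haxN* is not transcribed.
So HaxN is not produced.
Cellobiose is absent, so HolX is active.
Glyoxylate is absent, so QilR is active.
With repressor QilR bound, *rudN* is not transcribed.
So RudN is not produced.
Required activator HaxN is absent, so *purC* is not transcribed.
So PurC is not produced.
Required activator SovB is absent, so *haxH* is not transcribed.

OFF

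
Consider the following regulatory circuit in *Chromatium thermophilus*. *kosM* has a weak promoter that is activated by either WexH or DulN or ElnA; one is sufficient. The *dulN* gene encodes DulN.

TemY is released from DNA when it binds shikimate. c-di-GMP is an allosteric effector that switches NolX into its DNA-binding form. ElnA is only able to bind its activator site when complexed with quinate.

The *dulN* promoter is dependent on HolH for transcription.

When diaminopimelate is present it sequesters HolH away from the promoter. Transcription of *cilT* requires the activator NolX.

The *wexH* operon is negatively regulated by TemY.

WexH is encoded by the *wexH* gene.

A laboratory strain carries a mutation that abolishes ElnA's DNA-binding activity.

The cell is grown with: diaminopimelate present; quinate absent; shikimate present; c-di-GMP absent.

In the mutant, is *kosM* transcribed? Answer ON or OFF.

ON

Shikimate is present, so TemY is inactive.
With no repressor bound, *wexH* is transcribed.
So WexH is produced and active.
Diaminopimelate is present, so HolH is inactive.
Required activator HolH is absent, so *dulN* is not transcribed.
So DulN is not produced.
ElnA is non-functional in this strain, so it has no effect.
Activator WexH is present, so *kosM* is transcribed.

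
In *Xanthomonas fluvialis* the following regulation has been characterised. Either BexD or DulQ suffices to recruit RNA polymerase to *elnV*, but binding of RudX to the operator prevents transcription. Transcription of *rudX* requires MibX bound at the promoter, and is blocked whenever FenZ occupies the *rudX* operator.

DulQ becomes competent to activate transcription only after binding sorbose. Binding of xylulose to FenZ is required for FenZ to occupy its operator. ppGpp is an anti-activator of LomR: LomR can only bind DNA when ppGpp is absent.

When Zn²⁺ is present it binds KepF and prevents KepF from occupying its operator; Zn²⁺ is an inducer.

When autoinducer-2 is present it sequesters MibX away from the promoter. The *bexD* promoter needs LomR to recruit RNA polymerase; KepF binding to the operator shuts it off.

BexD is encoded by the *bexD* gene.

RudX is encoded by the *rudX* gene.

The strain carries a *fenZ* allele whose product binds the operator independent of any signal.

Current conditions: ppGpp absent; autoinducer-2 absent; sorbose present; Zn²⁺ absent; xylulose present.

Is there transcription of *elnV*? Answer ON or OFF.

ON

FenZ is constitutively active in this strain.
Autoinducer-2 is absent, so MibX is active.
With repressor FenZ bound, *rudX* is not transcribed.
So RudX is not produced.
ppGpp is absent, so LomR is active.
Zn²⁺ is absent, so KepF is active.
With repressor KepF bound, *bexD* is not transcribed.
So BexD is not produced.
Sorbose is present, so DulQ is active.
Activator DulQ is present, so *elnV* is transcribed.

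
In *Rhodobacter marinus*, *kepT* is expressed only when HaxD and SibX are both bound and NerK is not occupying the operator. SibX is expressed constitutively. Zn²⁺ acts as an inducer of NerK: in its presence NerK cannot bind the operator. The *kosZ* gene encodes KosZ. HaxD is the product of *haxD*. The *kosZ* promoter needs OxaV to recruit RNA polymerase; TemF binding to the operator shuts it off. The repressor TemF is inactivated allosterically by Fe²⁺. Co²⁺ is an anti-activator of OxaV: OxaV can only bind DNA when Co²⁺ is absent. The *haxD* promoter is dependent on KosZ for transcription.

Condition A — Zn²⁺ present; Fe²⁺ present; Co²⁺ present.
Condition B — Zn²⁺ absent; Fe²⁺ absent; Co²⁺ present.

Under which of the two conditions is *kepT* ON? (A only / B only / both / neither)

Condition A:
Zn²⁺ is present, so NerK is inactive.
Fe²⁺ is present, so TemF is inactive.
Co²⁺ is present, so OxaV is inactive.
Required activator OxaV is absent, so *kosZ* is not transcribed.
So KosZ is not produced.
Required activator KosZ is absent, so *haxD* is not transcribed.
So HaxD is not produced.
SibX is produced constitutively and is active.
Required activator HaxD is absent, so *kepT* is not transcribed.
→ *kepT* is OFF in A.
Condition B:
Zn²⁺ is absent, so NerK is active.
Fe²⁺ is absent, so TemF is active.
Co²⁺ is present, so OxaV is inactive.
With repressor TemF bound, *kosZ* is not transcribed.
So KosZ is not produced.
Required activator KosZ is absent, so *haxD* is not transcribed.
So HaxD is not produced.
SibX is produced constitutively and is active.
With repressor NerK bound, *kepT* is not transcribed.
→ *kepT* is OFF in B.

neither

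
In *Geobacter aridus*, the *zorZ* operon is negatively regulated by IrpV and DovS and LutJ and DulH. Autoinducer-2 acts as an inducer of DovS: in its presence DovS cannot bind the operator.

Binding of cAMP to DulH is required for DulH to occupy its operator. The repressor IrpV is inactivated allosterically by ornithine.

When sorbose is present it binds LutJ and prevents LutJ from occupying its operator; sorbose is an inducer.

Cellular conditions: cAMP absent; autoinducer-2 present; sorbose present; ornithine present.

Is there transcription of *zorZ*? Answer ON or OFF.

Ornithine is present, so IrpV is inactive.
Autoinducer-2 is present, so DovS is inactive.
Sorbose is present, so LutJ is inactive.
cAMP is absent, so DulH is inactive.
With no repressor bound, *zorZ* is transcribed.

ON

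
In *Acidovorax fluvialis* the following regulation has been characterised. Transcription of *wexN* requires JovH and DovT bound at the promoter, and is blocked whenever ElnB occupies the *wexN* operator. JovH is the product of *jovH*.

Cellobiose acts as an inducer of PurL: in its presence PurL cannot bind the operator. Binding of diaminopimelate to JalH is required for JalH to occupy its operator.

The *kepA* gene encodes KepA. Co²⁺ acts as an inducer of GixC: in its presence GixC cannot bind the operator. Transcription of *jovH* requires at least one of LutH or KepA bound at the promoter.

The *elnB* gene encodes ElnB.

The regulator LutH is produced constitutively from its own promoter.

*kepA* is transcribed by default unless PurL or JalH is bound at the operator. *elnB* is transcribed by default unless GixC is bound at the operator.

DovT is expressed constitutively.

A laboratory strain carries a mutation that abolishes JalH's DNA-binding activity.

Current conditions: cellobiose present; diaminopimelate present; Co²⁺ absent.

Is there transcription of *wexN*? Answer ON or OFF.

LutH is produced constitutively and is active.
Cellobiose is present, so PurL is inactive.
JalH is non-functional in this strain, so it has no effect.
With no repressor bound, *kepA* is transcribed.
So KepA is produced and active.
Activator LutH is present, so *jovH* is transcribed.
So JovH is produced and active.
DovT is produced constitutively and is active.
Co²⁺ is absent, so GixC is active.
With repressor GixC bound, *elnB* is not transcribed.
So ElnB is not produced.
No repressor is bound and JovH and DovT are active, so *wexN* is transcribed.

ON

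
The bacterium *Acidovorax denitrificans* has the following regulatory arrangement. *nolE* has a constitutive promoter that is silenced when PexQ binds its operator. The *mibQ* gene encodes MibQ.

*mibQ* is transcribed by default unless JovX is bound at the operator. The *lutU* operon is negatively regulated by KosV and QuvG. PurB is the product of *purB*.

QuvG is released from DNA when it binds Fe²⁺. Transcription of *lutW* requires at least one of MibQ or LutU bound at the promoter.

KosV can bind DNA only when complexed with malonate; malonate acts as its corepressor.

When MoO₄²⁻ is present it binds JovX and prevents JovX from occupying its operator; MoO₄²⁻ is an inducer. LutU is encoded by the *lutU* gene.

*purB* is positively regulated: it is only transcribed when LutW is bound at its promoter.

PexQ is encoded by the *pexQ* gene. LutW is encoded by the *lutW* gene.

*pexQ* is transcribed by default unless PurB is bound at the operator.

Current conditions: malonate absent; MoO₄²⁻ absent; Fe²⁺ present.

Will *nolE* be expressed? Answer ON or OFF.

ON

MoO₄²⁻ is absent, so JovX is active.
With repressor JovX bound, *mibQ* is not transcribed.
So MibQ is not produced.
Malonate is absent, so KosV is inactive.
Fe²⁺ is present, so QuvG is inactive.
With no repressor bound, *lutU* is transcribed.
So LutU is produced and active.
Activator LutU is present, so *lutW* is transcribed.
So LutW is produced and active.
No repressor is bound and LutW is active, so *purB* is transcribed.
So PurB is produced and active.
With repressor PurB bound, *pexQ* is not transcribed.
So PexQ is not produced.
With no repressor bound, *nolE* is transcribed.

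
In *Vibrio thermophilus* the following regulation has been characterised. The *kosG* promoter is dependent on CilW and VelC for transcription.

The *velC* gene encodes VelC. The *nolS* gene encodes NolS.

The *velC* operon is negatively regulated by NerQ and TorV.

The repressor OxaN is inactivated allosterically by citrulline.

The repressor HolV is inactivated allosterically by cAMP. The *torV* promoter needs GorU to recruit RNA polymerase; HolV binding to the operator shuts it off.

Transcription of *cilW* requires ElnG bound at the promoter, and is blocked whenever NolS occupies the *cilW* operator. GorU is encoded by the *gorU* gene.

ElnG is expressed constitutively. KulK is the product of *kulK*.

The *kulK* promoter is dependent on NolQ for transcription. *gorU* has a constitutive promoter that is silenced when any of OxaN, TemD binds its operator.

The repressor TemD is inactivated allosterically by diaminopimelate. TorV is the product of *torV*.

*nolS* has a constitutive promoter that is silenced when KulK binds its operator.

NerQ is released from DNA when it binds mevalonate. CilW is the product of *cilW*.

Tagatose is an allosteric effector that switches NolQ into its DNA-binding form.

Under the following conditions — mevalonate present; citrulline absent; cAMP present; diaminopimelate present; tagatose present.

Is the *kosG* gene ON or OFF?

ON

Tagatose is present, so NolQ is active.
No repressor is bound and NolQ is active, so *kulK* is transcribed.
So KulK is produced and active.
With repressor KulK bound, *nolS* is not transcribed.
So NolS is not produced.
ElnG is produced constitutively and is active.
No repressor is bound and ElnG is active, so *cilW* is transcribed.
So CilW is produced and active.
Mevalonate is present, so NerQ is inactive.
cAMP is present, so HolV is inactive.
Citrulline is absent, so OxaN is active.
Diaminopimelate is present, so TemD is inactive.
With repressor OxaN bound, *gorU* is not transcribed.
So GorU is not produced.
Required activator GorU is absent, so *torV* is not transcribed.
So TorV is not produced.
With no repressor bound, *velC* is transcribed.
So VelC is produced and active.
No repressor is bound and CilW and VelC are active, so *kosG* is transcribed.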